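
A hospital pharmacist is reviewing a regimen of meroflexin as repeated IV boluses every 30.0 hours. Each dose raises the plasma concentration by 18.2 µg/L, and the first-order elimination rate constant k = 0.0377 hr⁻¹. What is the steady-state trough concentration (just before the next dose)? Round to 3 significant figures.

Fraction remaining after one interval: e^(−kτ) = e^(−0.03770 × 30.0) = 0.3227
R = 1 / (1 − 0.3227) = 1.476
Css,max = 18.2 × 1.476 = 26.87 µg/L
Css,min = Css,max × e^(−kτ) = 26.87 × 0.3227 ≈ 8.67 µg/L

8.67 µg/L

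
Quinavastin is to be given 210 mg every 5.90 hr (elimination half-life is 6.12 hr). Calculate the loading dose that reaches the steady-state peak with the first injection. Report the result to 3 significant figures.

k = ln 2 / 6.12 = 0.1133 hr⁻¹
Accumulation ratio R = 1 / (1 − e^(−kτ)) = 1 / (1 − e^(−0.1133×5.90)) = 1 / (1 − 0.5126) = 2.052
Loading dose = maintenance dose × R = 210 × 2.052 ≈ 431 mg

431 mg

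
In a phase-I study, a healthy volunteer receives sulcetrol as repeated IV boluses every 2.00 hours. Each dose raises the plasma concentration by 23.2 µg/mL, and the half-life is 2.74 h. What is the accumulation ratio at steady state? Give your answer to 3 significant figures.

2.52

k = ln 2 / 2.74 = 0.2530 h⁻¹
Fraction remaining after one interval: e^(−kτ) = e^(−0.2530 × 2.00) = 0.6029
R = 1 / (1 − 0.6029) = 1 / 0.3971 ≈ 2.52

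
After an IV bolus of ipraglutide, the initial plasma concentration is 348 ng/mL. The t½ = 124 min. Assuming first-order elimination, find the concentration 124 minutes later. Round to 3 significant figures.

k = ln 2 / 124 = 0.005590 min⁻¹
C(t) = C₀ e^(−kt) = 348 × e^(−0.005590 × 124) = 348 × e^(−0.6931) = 348 × 0.5000 ≈ 174 ng/mL

174 ng/mL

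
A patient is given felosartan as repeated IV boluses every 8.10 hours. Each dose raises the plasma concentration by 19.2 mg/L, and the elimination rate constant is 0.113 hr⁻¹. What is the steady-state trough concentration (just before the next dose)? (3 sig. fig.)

12.8 mg/L

Fraction remaining after one interval: e^(−kτ) = e^(−0.1130 × 8.10) = 0.4004
R = 1 / (1 − 0.4004) = 1.668
Css,max = 19.2 × 1.668 = 32.02 mg/L
Css,min = Css,max × e^(−kτ) = 32.02 × 0.4004 ≈ 12.8 mg/L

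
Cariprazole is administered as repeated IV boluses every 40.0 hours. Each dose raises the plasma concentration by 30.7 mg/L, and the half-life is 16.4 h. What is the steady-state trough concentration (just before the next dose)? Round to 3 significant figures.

k = ln 2 / 16.4 = 0.04227 h⁻¹
Fraction remaining after one interval: e^(−kτ) = e^(−0.04227 × 40.0) = 0.1844
R = 1 / (1 − 0.1844) = 1.226
Css,max = 30.7 × 1.226 = 37.64 mg/L
Css,min = Css,max × e^(−kτ) = 37.64 × 0.1844 ≈ 6.94 mg/L

6.94 mg/L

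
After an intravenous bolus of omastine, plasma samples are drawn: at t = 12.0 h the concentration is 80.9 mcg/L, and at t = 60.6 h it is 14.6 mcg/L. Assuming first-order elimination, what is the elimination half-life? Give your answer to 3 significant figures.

k = ln(C₁/C₂) / (t₂ − t₁) = ln(80.9/14.6) / (60.6 − 12.0)
  = 1.712 / 48.60 = 0.03523 h⁻¹
t½ = ln 2 / k = ln 2 / 0.03523 ≈ 19.7 hours

19.7 hours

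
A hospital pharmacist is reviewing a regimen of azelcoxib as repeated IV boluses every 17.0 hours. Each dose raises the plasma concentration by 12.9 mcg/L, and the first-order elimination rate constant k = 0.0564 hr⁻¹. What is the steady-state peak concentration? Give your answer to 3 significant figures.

20.9 mcg/L

Fraction remaining after one interval: e^(−kτ) = e^(−0.05640 × 17.0) = 0.3834
R = 1 / (1 − 0.3834) = 1.622
Css,max = 12.9 × 1.622 ≈ 20.9 mcg/L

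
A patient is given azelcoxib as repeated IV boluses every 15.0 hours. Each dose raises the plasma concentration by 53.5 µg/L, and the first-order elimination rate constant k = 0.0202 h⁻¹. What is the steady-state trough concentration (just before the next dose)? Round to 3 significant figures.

Fraction remaining after one interval: e^(−kτ) = e^(−0.02020 × 15.0) = 0.7386
R = 1 / (1 − 0.7386) = 3.826
Css,max = 53.5 × 3.826 = 204.7 µg/L
Css,min = Css,max × e^(−kτ) = 204.7 × 0.7386 ≈ 151 µg/L

151 µg/L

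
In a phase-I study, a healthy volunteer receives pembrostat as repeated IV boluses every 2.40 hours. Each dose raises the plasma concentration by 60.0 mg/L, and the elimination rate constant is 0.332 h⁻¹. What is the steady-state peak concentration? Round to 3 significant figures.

Fraction remaining after one interval: e^(−kτ) = e^(−0.3320 × 2.40) = 0.4508
R = 1 / (1 − 0.4508) = 1.821
Css,max = 60.0 × 1.821 ≈ 109 mg/L

109 mg/L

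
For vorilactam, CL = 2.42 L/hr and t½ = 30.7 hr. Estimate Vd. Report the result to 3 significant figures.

107 L

k = ln 2 / t½ = ln 2 / 30.7 = 0.02258 hr⁻¹
V = CL / k = 2.42 / 0.02258 ≈ 107 L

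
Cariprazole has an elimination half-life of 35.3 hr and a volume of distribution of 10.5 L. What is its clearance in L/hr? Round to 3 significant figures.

0.206 L/hr

k = ln 2 / t½ = ln 2 / 35.3 = 0.01964 hr⁻¹
CL = k · V = 0.01964 × 10.5 ≈ 0.206 L/hr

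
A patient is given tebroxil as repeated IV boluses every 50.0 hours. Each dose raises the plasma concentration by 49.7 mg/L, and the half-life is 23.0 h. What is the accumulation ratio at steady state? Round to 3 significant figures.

k = ln 2 / 23.0 = 0.03014 h⁻¹
Fraction remaining after one interval: e^(−kτ) = e^(−0.03014 × 50.0) = 0.2216
R = 1 / (1 − 0.2216) = 1 / 0.7784 ≈ 1.28

1.28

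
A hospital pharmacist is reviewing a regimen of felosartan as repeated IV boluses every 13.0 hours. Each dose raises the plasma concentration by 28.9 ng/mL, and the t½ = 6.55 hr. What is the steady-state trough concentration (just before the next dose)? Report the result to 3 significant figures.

9.77 ng/mL

k = ln 2 / 6.55 = 0.1058 hr⁻¹
Fraction remaining after one interval: e^(−kτ) = e^(−0.1058 × 13.0) = 0.2527
R = 1 / (1 − 0.2527) = 1.338
Css,max = 28.9 × 1.338 = 38.67 ng/mL
Css,min = Css,max × e^(−kτ) = 38.67 × 0.2527 ≈ 9.77 ng/mL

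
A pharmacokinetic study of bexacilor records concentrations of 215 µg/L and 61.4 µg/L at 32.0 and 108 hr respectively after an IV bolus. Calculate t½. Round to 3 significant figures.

k = ln(C₁/C₂) / (t₂ − t₁) = ln(215/61.4) / (108 − 32.0)
  = 1.253 / 76.00 = 0.01649 hr⁻¹
t½ = ln 2 / k = ln 2 / 0.01649 ≈ 42.0 hours

42.0 hours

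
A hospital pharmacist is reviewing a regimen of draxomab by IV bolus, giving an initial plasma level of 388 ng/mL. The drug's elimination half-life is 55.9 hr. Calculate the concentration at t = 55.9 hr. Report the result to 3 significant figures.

194 ng/mL

k = ln 2 / 55.9 = 0.01240 hr⁻¹
55.9 hr is 1.000 half-lives, so C = 388 × (1/2)^1.000 = 388 × 0.5000 ≈ 194 ng/mL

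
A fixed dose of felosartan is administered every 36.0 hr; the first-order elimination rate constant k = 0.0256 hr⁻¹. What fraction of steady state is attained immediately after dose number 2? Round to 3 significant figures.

0.842

f_n = 1 − e^(−nkτ) = 1 − e^(−2 × 0.02560 × 36.0) = 1 − e^(−1.843) = 1 − 0.1583 ≈ 0.842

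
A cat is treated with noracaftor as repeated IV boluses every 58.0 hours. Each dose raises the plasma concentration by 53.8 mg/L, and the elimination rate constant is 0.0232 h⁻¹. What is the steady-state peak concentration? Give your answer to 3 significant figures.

Fraction remaining after one interval: e^(−kτ) = e^(−0.02320 × 58.0) = 0.2604
R = 1 / (1 − 0.2604) = 1.352
Css,max = 53.8 × 1.352 ≈ 72.7 mg/L

72.7 mg/L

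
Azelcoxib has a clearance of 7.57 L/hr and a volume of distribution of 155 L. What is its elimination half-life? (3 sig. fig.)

14.2 hours

k = CL / V = 7.57 / 155 = 0.04884 hr⁻¹
t½ = ln 2 / k = ln 2 / 0.04884 ≈ 14.2 hours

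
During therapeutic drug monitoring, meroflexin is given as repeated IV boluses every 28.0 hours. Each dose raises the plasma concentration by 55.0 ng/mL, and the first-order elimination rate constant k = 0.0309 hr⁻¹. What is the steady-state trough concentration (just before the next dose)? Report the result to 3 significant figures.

40.0 ng/mL

Fraction remaining after one interval: e^(−kτ) = e^(−0.03090 × 28.0) = 0.4210
R = 1 / (1 − 0.4210) = 1.727
Css,max = 55.0 × 1.727 = 94.99 ng/mL
Css,min = Css,max × e^(−kτ) = 94.99 × 0.4210 ≈ 40.0 ng/mL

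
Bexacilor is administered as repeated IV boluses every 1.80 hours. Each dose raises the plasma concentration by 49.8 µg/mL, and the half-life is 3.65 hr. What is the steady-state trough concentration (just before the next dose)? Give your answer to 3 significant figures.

122 µg/mL

k = ln 2 / 3.65 = 0.1899 hr⁻¹
Fraction remaining after one interval: e^(−kτ) = e^(−0.1899 × 1.80) = 0.7105
R = 1 / (1 − 0.7105) = 3.454
Css,max = 49.8 × 3.454 = 172.0 µg/mL
Css,min = Css,max × e^(−kτ) = 172.0 × 0.7105 ≈ 122 µg/mL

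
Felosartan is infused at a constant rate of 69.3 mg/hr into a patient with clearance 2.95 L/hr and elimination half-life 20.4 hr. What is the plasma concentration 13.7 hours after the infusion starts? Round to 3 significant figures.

Css = rate / CL = 69.3 / 2.95 = 23.49 mg/L
k = ln 2 / 20.4 = 0.03398 hr⁻¹
C(t) = Css (1 − e^(−kt)) = 23.49 × (1 − e^(−0.4655)) = 23.49 × 0.3722 ≈ 8.74 mg/L

8.74 mg/L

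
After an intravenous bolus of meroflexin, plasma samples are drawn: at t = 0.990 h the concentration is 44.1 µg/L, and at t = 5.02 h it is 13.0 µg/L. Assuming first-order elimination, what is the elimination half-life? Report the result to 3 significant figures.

k = ln(C₁/C₂) / (t₂ − t₁) = ln(44.1/13.0) / (5.02 − 0.990)
  = 1.222 / 4.030 = 0.3031 h⁻¹
t½ = ln 2 / k = ln 2 / 0.3031 ≈ 2.29 hours

2.29 hours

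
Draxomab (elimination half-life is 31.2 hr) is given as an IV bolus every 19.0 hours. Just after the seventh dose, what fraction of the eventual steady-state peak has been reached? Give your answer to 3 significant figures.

k = ln 2 / 31.2 = 0.02222 hr⁻¹
f_n = 1 − e^(−nkτ) = 1 − e^(−7 × 0.02222 × 19.0) = 1 − e^(−2.955) = 1 − 0.05209 ≈ 0.948

0.948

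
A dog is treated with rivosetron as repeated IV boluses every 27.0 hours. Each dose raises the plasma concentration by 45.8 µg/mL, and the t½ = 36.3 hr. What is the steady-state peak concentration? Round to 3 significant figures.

114 µg/mL

k = ln 2 / 36.3 = 0.01909 hr⁻¹
Fraction remaining after one interval: e^(−kτ) = e^(−0.01909 × 27.0) = 0.5972
R = 1 / (1 − 0.5972) = 2.482
Css,max = 45.8 × 2.482 ≈ 114 µg/mL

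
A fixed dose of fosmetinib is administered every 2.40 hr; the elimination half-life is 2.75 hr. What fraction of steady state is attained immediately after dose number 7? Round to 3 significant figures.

k = ln 2 / 2.75 = 0.2521 hr⁻¹
f_n = 1 − e^(−nkτ) = 1 − e^(−7 × 0.2521 × 2.40) = 1 − e^(−4.234) = 1 − 0.01449 ≈ 0.986

0.986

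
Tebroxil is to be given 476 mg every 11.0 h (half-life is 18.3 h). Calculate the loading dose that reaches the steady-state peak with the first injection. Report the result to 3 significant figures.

k = ln 2 / 18.3 = 0.03788 h⁻¹
Accumulation ratio R = 1 / (1 − e^(−kτ)) = 1 / (1 − e^(−0.03788×11.0)) = 1 / (1 − 0.6593) = 2.935
Loading dose = maintenance dose × R = 476 × 2.935 ≈ 1400 mg

1400 mg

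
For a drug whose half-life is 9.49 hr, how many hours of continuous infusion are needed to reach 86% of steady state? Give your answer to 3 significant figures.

k = ln 2 / 9.49 = 0.07304 hr⁻¹
f = 1 − e^(−kt)  ⇒  t = −ln(1 − f) / k
t = −ln(1 − 0.86) / 0.07304 = 1.966 / 0.07304 ≈ 26.9 hours

26.9 hours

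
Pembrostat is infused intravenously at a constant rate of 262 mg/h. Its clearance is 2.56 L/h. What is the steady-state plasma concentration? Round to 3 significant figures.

Css = infusion rate / CL = 262 / 2.56 ≈ 102 mg/L

102 mg/L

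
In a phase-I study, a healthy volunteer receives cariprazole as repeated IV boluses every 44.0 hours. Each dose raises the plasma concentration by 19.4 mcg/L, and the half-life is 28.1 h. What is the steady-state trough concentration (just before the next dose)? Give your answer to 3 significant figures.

9.90 mcg/L

k = ln 2 / 28.1 = 0.02467 h⁻¹
Fraction remaining after one interval: e^(−kτ) = e^(−0.02467 × 44.0) = 0.3378
R = 1 / (1 − 0.3378) = 1.510
Css,max = 19.4 × 1.510 = 29.30 mcg/L
Css,min = Css,max × e^(−kτ) = 29.30 × 0.3378 ≈ 9.90 mcg/L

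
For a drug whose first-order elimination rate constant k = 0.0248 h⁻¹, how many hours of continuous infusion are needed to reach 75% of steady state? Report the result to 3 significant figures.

f = 1 − e^(−kt)  ⇒  t = −ln(1 − f) / k
t = −ln(1 − 0.75) / 0.02480 = 1.386 / 0.02480 ≈ 55.9 hours

55.9 hours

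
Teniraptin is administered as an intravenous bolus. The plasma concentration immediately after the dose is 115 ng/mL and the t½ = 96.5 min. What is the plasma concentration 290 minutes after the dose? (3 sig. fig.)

14.3 ng/mL

k = ln 2 / 96.5 = 0.007183 min⁻¹
C(t) = C₀ e^(−kt) = 115 × e^(−0.007183 × 290) = 115 × e^(−2.083) = 115 × 0.1246 ≈ 14.3 ng/mL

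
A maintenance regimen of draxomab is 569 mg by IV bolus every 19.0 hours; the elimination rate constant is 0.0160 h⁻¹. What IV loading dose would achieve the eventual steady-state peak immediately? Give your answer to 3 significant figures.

2170 mg

Accumulation ratio R = 1 / (1 − e^(−kτ)) = 1 / (1 − e^(−0.01600×19.0)) = 1 / (1 − 0.7379) = 3.815
Loading dose = maintenance dose × R = 569 × 3.815 ≈ 2170 mg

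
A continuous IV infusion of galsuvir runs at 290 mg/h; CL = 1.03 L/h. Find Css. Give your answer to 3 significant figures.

Css = infusion rate / CL = 290 / 1.03 ≈ 282 µg/mL

282 µg/mL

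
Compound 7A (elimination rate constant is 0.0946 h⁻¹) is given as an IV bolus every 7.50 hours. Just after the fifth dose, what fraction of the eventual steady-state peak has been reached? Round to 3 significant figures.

0.971

f_n = 1 − e^(−nkτ) = 1 − e^(−5 × 0.09460 × 7.50) = 1 − e^(−3.548) = 1 − 0.02880 ≈ 0.971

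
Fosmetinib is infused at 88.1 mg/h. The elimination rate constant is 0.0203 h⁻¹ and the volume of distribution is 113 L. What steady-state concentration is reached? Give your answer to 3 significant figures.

38.4 mg/L

CL = k · V = 0.0203 × 113 = 2.294 L/h
Css = rate / CL = 88.1 / 2.294 ≈ 38.4 mg/L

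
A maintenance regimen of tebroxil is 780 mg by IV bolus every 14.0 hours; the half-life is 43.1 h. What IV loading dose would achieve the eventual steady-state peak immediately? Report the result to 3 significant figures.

k = ln 2 / 43.1 = 0.01608 h⁻¹
Accumulation ratio R = 1 / (1 − e^(−kτ)) = 1 / (1 − e^(−0.01608×14.0)) = 1 / (1 − 0.7984) = 4.960
Loading dose = maintenance dose × R = 780 × 4.960 ≈ 3870 mg

3870 mg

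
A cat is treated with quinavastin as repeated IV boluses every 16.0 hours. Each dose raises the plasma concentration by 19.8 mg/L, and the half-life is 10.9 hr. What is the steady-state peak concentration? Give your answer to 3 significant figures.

31.0 mg/L

k = ln 2 / 10.9 = 0.06359 hr⁻¹
Fraction remaining after one interval: e^(−kτ) = e^(−0.06359 × 16.0) = 0.3615
R = 1 / (1 − 0.3615) = 1.566
Css,max = 19.8 × 1.566 ≈ 31.0 mg/L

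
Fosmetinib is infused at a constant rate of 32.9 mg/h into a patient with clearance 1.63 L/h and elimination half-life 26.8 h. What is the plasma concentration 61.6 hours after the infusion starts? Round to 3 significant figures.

16.1 µg/mL

Css = rate / CL = 32.9 / 1.63 = 20.18 µg/mL
k = ln 2 / 26.8 = 0.02586 h⁻¹
C(t) = Css (1 − e^(−kt)) = 20.18 × (1 − e^(−1.593)) = 20.18 × 0.7967 ≈ 16.1 µg/mL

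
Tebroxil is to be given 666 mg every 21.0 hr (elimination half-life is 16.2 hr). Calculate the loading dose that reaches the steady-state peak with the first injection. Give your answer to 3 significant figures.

k = ln 2 / 16.2 = 0.04279 hr⁻¹
Accumulation ratio R = 1 / (1 − e^(−kτ)) = 1 / (1 − e^(−0.04279×21.0)) = 1 / (1 − 0.4072) = 1.687
Loading dose = maintenance dose × R = 666 × 1.687 ≈ 1120 mg

1120 mg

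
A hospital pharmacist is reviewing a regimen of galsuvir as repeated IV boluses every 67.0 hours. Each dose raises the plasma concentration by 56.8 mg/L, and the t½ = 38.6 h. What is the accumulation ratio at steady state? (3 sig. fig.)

1.43

k = ln 2 / 38.6 = 0.01796 h⁻¹
Fraction remaining after one interval: e^(−kτ) = e^(−0.01796 × 67.0) = 0.3003
R = 1 / (1 − 0.3003) = 1 / 0.6997 ≈ 1.43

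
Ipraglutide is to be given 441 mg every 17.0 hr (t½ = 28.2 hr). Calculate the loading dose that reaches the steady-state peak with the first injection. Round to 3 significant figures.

k = ln 2 / 28.2 = 0.02458 hr⁻¹
Accumulation ratio R = 1 / (1 − e^(−kτ)) = 1 / (1 − e^(−0.02458×17.0)) = 1 / (1 − 0.6585) = 2.928
Loading dose = maintenance dose × R = 441 × 2.928 ≈ 1290 mg

1290 mg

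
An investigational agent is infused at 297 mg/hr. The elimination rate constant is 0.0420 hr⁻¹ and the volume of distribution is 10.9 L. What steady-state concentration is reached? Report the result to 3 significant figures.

649 µg/mL

CL = k · V = 0.0420 × 10.9 = 0.4578 L/hr
Css = rate / CL = 297 / 0.4578 ≈ 649 µg/mL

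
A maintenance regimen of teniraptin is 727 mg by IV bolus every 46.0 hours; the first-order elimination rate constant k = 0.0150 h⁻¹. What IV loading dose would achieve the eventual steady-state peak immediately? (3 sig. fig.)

Accumulation ratio R = 1 / (1 − e^(−kτ)) = 1 / (1 − e^(−0.01500×46.0)) = 1 / (1 − 0.5016) = 2.006
Loading dose = maintenance dose × R = 727 × 2.006 ≈ 1460 mg

1460 mg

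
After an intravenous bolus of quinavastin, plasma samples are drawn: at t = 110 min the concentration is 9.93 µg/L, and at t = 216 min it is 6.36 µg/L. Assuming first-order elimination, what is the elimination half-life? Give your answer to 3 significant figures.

k = ln(C₁/C₂) / (t₂ − t₁) = ln(9.93/6.36) / (216 − 110)
  = 0.4455 / 106.0 = 0.004203 min⁻¹
t½ = ln 2 / k = ln 2 / 0.004203 ≈ 165 minutes

165 minutes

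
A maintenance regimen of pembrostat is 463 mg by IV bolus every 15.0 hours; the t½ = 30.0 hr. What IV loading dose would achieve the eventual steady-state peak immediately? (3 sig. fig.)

k = ln 2 / 30.0 = 0.02310 hr⁻¹
Accumulation ratio R = 1 / (1 − e^(−kτ)) = 1 / (1 − e^(−0.02310×15.0)) = 1 / (1 − 0.7071) = 3.414
Loading dose = maintenance dose × R = 463 × 3.414 ≈ 1580 mg

1580 mg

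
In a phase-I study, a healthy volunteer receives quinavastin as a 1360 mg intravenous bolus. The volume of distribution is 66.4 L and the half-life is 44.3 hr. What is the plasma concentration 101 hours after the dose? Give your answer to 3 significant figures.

4.22 mg/L

C₀ = dose / V = 1360 / 66.4 = 20.48 mg/L
k = ln 2 / 44.3 = 0.01565 hr⁻¹
C(t) = C₀ e^(−kt) = 20.48 × e^(−0.01565 × 101) = 20.48 × e^(−1.580) = 20.48 × 0.2059 ≈ 4.22 mg/L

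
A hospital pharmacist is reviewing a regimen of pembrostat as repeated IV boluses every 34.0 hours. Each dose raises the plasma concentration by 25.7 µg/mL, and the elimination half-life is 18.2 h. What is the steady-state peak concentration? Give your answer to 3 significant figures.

35.4 µg/mL

k = ln 2 / 18.2 = 0.03809 h⁻¹
Fraction remaining after one interval: e^(−kτ) = e^(−0.03809 × 34.0) = 0.2739
R = 1 / (1 − 0.2739) = 1.377
Css,max = 25.7 × 1.377 ≈ 35.4 µg/mL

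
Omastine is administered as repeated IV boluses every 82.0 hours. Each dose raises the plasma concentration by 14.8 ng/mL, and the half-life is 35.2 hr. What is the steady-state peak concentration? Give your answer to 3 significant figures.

18.5 ng/mL

k = ln 2 / 35.2 = 0.01969 hr⁻¹
Fraction remaining after one interval: e^(−kτ) = e^(−0.01969 × 82.0) = 0.1989
R = 1 / (1 − 0.1989) = 1.248
Css,max = 14.8 × 1.248 ≈ 18.5 ng/mL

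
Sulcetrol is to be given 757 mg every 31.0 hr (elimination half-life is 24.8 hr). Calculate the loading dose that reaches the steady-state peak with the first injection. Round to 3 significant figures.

k = ln 2 / 24.8 = 0.02795 hr⁻¹
Accumulation ratio R = 1 / (1 − e^(−kτ)) = 1 / (1 − e^(−0.02795×31.0)) = 1 / (1 − 0.4204) = 1.725
Loading dose = maintenance dose × R = 757 × 1.725 ≈ 1310 mg

1310 mg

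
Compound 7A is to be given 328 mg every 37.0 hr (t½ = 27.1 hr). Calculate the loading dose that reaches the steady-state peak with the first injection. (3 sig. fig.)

536 mg

k = ln 2 / 27.1 = 0.02558 hr⁻¹
Accumulation ratio R = 1 / (1 − e^(−kτ)) = 1 / (1 − e^(−0.02558×37.0)) = 1 / (1 − 0.3882) = 1.634
Loading dose = maintenance dose × R = 328 × 1.634 ≈ 536 mg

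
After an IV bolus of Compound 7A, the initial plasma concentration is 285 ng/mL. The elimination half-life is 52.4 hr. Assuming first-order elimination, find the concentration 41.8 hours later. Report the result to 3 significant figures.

k = ln 2 / 52.4 = 0.01323 hr⁻¹
41.8 hr is 0.7977 half-lives, so C = 285 × (1/2)^0.7977 = 285 × 0.5753 ≈ 164 ng/mL

164 ng/mL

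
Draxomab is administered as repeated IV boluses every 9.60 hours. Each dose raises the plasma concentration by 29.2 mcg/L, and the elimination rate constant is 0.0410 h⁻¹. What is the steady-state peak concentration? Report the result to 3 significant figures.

89.7 mcg/L

Fraction remaining after one interval: e^(−kτ) = e^(−0.04100 × 9.60) = 0.6746
R = 1 / (1 − 0.6746) = 3.073
Css,max = 29.2 × 3.073 ≈ 89.7 mcg/L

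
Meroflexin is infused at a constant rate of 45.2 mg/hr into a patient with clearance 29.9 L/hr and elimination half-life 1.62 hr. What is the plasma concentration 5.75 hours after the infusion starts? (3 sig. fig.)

1.38 mg/L

Css = rate / CL = 45.2 / 29.9 = 1.512 mg/L
k = ln 2 / 1.62 = 0.4279 hr⁻¹
C(t) = Css (1 − e^(−kt)) = 1.512 × (1 − e^(−2.460)) = 1.512 × 0.9146 ≈ 1.38 mg/L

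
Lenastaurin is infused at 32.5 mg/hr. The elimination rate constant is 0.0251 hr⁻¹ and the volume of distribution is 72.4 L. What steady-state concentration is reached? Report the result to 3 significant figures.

CL = k · V = 0.0251 × 72.4 = 1.817 L/hr
Css = rate / CL = 32.5 / 1.817 ≈ 17.9 mg/L

17.9 mg/L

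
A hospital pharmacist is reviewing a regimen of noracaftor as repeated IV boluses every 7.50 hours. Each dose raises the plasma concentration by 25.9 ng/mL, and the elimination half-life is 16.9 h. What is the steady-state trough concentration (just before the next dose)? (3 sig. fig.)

k = ln 2 / 16.9 = 0.04101 h⁻¹
Fraction remaining after one interval: e^(−kτ) = e^(−0.04101 × 7.50) = 0.7352
R = 1 / (1 − 0.7352) = 3.776
Css,max = 25.9 × 3.776 = 97.81 ng/mL
Css,min = Css,max × e^(−kτ) = 97.81 × 0.7352 ≈ 71.9 ng/mL

71.9 ng/mL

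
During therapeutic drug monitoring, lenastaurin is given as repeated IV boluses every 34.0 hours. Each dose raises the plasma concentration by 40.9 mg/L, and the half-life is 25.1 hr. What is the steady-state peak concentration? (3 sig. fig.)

67.2 mg/L

k = ln 2 / 25.1 = 0.02762 hr⁻¹
Fraction remaining after one interval: e^(−kτ) = e^(−0.02762 × 34.0) = 0.3910
R = 1 / (1 − 0.3910) = 1.642
Css,max = 40.9 × 1.642 ≈ 67.2 mg/L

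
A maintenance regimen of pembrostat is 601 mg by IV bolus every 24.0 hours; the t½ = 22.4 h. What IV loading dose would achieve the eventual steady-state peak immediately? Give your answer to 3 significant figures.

1150 mg

k = ln 2 / 22.4 = 0.03094 h⁻¹
Accumulation ratio R = 1 / (1 − e^(−kτ)) = 1 / (1 − e^(−0.03094×24.0)) = 1 / (1 − 0.4758) = 1.908
Loading dose = maintenance dose × R = 601 × 1.908 ≈ 1150 mg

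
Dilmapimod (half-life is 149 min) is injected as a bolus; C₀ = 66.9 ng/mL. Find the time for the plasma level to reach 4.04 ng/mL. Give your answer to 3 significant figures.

k = ln 2 / 149 = 0.004652 min⁻¹
C(t) = C₀ e^(−kt)  ⇒  t = ln(C₀/C) / k
t = ln(66.9/4.04) / 0.004652 = 2.807 / 0.004652 ≈ 603 minutes

603 minutes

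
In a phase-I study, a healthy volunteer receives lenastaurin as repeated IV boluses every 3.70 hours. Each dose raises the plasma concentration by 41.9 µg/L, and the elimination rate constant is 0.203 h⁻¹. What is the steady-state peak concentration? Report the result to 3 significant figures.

79.3 µg/L

Fraction remaining after one interval: e^(−kτ) = e^(−0.2030 × 3.70) = 0.4718
R = 1 / (1 − 0.4718) = 1.893
Css,max = 41.9 × 1.893 ≈ 79.3 µg/L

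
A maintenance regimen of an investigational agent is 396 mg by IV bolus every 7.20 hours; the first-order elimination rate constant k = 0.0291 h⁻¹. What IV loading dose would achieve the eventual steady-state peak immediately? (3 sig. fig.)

2090 mg

Accumulation ratio R = 1 / (1 − e^(−kτ)) = 1 / (1 − e^(−0.02910×7.20)) = 1 / (1 − 0.8110) = 5.290
Loading dose = maintenance dose × R = 396 × 5.290 ≈ 2090 mg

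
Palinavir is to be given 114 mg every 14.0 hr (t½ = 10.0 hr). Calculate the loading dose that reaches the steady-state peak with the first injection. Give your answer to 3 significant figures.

k = ln 2 / 10.0 = 0.06931 hr⁻¹
Accumulation ratio R = 1 / (1 − e^(−kτ)) = 1 / (1 − e^(−0.06931×14.0)) = 1 / (1 − 0.3789) = 1.610
Loading dose = maintenance dose × R = 114 × 1.610 ≈ 184 mg

184 mg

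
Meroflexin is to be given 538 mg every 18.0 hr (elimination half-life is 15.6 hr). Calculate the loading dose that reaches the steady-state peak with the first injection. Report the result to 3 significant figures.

k = ln 2 / 15.6 = 0.04443 hr⁻¹
Accumulation ratio R = 1 / (1 − e^(−kτ)) = 1 / (1 − e^(−0.04443×18.0)) = 1 / (1 − 0.4494) = 1.816
Loading dose = maintenance dose × R = 538 × 1.816 ≈ 977 mg

977 mg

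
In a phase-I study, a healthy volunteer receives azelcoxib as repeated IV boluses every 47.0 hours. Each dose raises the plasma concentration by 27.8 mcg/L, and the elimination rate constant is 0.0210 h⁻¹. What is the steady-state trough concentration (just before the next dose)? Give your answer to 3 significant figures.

Fraction remaining after one interval: e^(−kτ) = e^(−0.02100 × 47.0) = 0.3727
R = 1 / (1 − 0.3727) = 1.594
Css,max = 27.8 × 1.594 = 44.32 mcg/L
Css,min = Css,max × e^(−kτ) = 44.32 × 0.3727 ≈ 16.5 mcg/L

16.5 mcg/L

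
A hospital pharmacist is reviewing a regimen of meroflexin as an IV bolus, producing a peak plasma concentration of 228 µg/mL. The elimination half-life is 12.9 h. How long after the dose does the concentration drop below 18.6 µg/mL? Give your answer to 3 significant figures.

k = ln 2 / 12.9 = 0.05373 h⁻¹
C(t) = C₀ e^(−kt)  ⇒  t = ln(C₀/C) / k
t = ln(228/18.6) / 0.05373 = 2.506 / 0.05373 ≈ 46.6 hours

46.6 hours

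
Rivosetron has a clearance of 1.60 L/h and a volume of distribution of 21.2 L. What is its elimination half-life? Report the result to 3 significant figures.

k = CL / V = 1.60 / 21.2 = 0.07547 h⁻¹
t½ = ln 2 / k = ln 2 / 0.07547 ≈ 9.18 hours

9.18 hours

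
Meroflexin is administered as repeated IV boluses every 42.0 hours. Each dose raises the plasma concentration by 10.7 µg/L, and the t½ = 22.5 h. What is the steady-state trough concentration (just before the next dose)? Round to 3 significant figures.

k = ln 2 / 22.5 = 0.03081 h⁻¹
Fraction remaining after one interval: e^(−kτ) = e^(−0.03081 × 42.0) = 0.2742
R = 1 / (1 − 0.2742) = 1.378
Css,max = 10.7 × 1.378 = 14.74 µg/L
Css,min = Css,max × e^(−kτ) = 14.74 × 0.2742 ≈ 4.04 µg/L

4.04 µg/L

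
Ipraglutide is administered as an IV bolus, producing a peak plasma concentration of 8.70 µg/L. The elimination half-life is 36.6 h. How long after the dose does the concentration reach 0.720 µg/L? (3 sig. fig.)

132 hours

k = ln 2 / 36.6 = 0.01894 h⁻¹
C(t) = C₀ e^(−kt)  ⇒  t = ln(C₀/C) / k
t = ln(8.70/0.720) / 0.01894 = 2.492 / 0.01894 ≈ 132 hours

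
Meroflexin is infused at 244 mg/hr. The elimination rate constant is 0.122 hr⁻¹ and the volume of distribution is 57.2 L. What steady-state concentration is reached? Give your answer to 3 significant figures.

35.0 mg/L

CL = k · V = 0.122 × 57.2 = 6.978 L/hr
Css = rate / CL = 244 / 6.978 ≈ 35.0 mg/L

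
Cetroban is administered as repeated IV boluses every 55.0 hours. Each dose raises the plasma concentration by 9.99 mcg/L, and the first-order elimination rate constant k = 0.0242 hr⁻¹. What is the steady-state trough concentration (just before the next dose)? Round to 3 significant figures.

3.59 mcg/L

Fraction remaining after one interval: e^(−kτ) = e^(−0.02420 × 55.0) = 0.2642
R = 1 / (1 − 0.2642) = 1.359
Css,max = 9.99 × 1.359 = 13.58 mcg/L
Css,min = Css,max × e^(−kτ) = 13.58 × 0.2642 ≈ 3.59 mcg/L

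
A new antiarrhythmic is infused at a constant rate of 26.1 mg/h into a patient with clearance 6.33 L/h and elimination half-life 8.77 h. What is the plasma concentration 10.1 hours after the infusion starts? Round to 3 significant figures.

Css = rate / CL = 26.1 / 6.33 = 4.123 mg/L
k = ln 2 / 8.77 = 0.07904 h⁻¹
C(t) = Css (1 − e^(−kt)) = 4.123 × (1 − e^(−0.7983)) = 4.123 × 0.5499 ≈ 2.27 mg/L

2.27 mg/L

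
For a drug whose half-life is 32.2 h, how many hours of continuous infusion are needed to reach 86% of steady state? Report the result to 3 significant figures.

k = ln 2 / 32.2 = 0.02153 h⁻¹
f = 1 − e^(−kt)  ⇒  t = −ln(1 − f) / k
t = −ln(1 − 0.86) / 0.02153 = 1.966 / 0.02153 ≈ 91.3 hours

91.3 hours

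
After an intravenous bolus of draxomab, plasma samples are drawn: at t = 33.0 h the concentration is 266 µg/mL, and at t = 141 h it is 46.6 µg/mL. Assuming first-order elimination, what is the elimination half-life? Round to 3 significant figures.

k = ln(C₁/C₂) / (t₂ − t₁) = ln(266/46.6) / (141 − 33.0)
  = 1.742 / 108.0 = 0.01613 h⁻¹
t½ = ln 2 / k = ln 2 / 0.01613 ≈ 43.0 hours

43.0 hours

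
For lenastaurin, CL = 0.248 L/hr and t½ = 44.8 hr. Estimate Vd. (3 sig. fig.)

16.0 L

k = ln 2 / t½ = ln 2 / 44.8 = 0.01547 hr⁻¹
V = CL / k = 0.248 / 0.01547 ≈ 16.0 L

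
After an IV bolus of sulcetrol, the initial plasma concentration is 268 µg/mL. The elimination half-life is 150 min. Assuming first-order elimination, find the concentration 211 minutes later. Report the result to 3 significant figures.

101 µg/mL

k = ln 2 / 150 = 0.004621 min⁻¹
C(t) = C₀ e^(−kt) = 268 × e^(−0.004621 × 211) = 268 × e^(−0.9750) = 268 × 0.3772 ≈ 101 µg/mL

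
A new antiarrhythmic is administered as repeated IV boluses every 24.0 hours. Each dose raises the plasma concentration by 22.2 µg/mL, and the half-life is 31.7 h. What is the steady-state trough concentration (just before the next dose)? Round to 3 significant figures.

k = ln 2 / 31.7 = 0.02187 h⁻¹
Fraction remaining after one interval: e^(−kτ) = e^(−0.02187 × 24.0) = 0.5917
R = 1 / (1 − 0.5917) = 2.449
Css,max = 22.2 × 2.449 = 54.37 µg/mL
Css,min = Css,max × e^(−kτ) = 54.37 × 0.5917 ≈ 32.2 µg/mL

32.2 µg/mL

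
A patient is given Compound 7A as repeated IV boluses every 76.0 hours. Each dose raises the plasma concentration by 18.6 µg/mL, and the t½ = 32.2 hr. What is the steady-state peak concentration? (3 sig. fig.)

23.1 µg/mL

k = ln 2 / 32.2 = 0.02153 hr⁻¹
Fraction remaining after one interval: e^(−kτ) = e^(−0.02153 × 76.0) = 0.1948
R = 1 / (1 − 0.1948) = 1.242
Css,max = 18.6 × 1.242 ≈ 23.1 µg/mL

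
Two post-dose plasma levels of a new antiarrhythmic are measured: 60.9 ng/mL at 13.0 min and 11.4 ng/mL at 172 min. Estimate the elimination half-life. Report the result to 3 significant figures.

65.8 minutes

k = ln(C₁/C₂) / (t₂ − t₁) = ln(60.9/11.4) / (172 − 13.0)
  = 1.676 / 159.0 = 0.01054 min⁻¹
t½ = ln 2 / k = ln 2 / 0.01054 ≈ 65.8 minutes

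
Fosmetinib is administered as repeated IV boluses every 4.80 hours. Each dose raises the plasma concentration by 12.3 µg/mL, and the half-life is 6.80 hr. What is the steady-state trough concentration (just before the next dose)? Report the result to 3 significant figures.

k = ln 2 / 6.80 = 0.1019 hr⁻¹
Fraction remaining after one interval: e^(−kτ) = e^(−0.1019 × 4.80) = 0.6131
R = 1 / (1 − 0.6131) = 2.584
Css,max = 12.3 × 2.584 = 31.79 µg/mL
Css,min = Css,max × e^(−kτ) = 31.79 × 0.6131 ≈ 19.5 µg/mL

19.5 µg/mL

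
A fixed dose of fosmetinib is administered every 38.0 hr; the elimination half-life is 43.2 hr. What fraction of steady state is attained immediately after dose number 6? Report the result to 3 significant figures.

k = ln 2 / 43.2 = 0.01605 hr⁻¹
f_n = 1 − e^(−nkτ) = 1 − e^(−6 × 0.01605 × 38.0) = 1 − e^(−3.658) = 1 − 0.02578 ≈ 0.974

0.974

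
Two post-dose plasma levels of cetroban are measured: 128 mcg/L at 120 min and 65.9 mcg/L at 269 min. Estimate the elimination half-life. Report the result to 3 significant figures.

156 minutes

k = ln(C₁/C₂) / (t₂ − t₁) = ln(128/65.9) / (269 − 120)
  = 0.6639 / 149.0 = 0.004456 min⁻¹
t½ = ln 2 / k = ln 2 / 0.004456 ≈ 156 minutes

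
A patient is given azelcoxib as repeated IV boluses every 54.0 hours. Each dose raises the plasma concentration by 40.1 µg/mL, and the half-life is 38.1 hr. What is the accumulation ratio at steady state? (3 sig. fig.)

k = ln 2 / 38.1 = 0.01819 hr⁻¹
Fraction remaining after one interval: e^(−kτ) = e^(−0.01819 × 54.0) = 0.3744
R = 1 / (1 − 0.3744) = 1 / 0.6256 ≈ 1.60

1.60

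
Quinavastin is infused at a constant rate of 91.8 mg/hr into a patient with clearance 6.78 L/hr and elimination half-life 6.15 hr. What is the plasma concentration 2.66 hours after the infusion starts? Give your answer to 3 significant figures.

3.51 µg/mL

Css = rate / CL = 91.8 / 6.78 = 13.54 µg/mL
k = ln 2 / 6.15 = 0.1127 hr⁻¹
C(t) = Css (1 − e^(−kt)) = 13.54 × (1 − e^(−0.2998)) = 13.54 × 0.2590 ≈ 3.51 µg/mL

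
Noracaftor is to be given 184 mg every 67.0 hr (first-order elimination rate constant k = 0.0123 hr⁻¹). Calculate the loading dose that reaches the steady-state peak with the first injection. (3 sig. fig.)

Accumulation ratio R = 1 / (1 − e^(−kτ)) = 1 / (1 − e^(−0.01230×67.0)) = 1 / (1 − 0.4386) = 1.781
Loading dose = maintenance dose × R = 184 × 1.781 ≈ 328 mg

328 mg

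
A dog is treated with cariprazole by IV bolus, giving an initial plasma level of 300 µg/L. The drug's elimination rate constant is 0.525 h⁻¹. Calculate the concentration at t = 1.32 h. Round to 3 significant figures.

150 µg/L

C(t) = C₀ e^(−kt) = 300 × e^(−0.5250 × 1.32) = 300 × e^(−0.6930) = 300 × 0.5001 ≈ 150 µg/L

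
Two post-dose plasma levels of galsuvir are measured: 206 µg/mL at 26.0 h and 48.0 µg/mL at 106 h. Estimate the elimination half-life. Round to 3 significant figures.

k = ln(C₁/C₂) / (t₂ − t₁) = ln(206/48.0) / (106 − 26.0)
  = 1.457 / 80.00 = 0.01821 h⁻¹
t½ = ln 2 / k = ln 2 / 0.01821 ≈ 38.1 hours

38.1 hours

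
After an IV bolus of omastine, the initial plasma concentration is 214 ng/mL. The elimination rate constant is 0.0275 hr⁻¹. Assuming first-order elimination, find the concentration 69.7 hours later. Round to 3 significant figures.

C(t) = C₀ e^(−kt) = 214 × e^(−0.02750 × 69.7) = 214 × e^(−1.917) = 214 × 0.1471 ≈ 31.5 ng/mL

31.5 ng/mL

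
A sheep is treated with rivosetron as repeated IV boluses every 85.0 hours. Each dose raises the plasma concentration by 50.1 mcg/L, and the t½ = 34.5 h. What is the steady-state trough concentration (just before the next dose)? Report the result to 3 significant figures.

k = ln 2 / 34.5 = 0.02009 h⁻¹
Fraction remaining after one interval: e^(−kτ) = e^(−0.02009 × 85.0) = 0.1813
R = 1 / (1 − 0.1813) = 1.221
Css,max = 50.1 × 1.221 = 61.19 mcg/L
Css,min = Css,max × e^(−kτ) = 61.19 × 0.1813 ≈ 11.1 mcg/L

11.1 mcg/L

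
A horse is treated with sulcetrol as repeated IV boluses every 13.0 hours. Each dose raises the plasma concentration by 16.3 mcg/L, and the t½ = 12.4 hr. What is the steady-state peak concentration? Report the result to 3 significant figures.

31.6 mcg/L

k = ln 2 / 12.4 = 0.05590 hr⁻¹
Fraction remaining after one interval: e^(−kτ) = e^(−0.05590 × 13.0) = 0.4835
R = 1 / (1 − 0.4835) = 1.936
Css,max = 16.3 × 1.936 ≈ 31.6 mcg/L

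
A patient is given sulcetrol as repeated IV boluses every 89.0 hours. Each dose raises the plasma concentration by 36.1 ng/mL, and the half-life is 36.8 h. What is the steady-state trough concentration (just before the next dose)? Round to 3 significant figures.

8.31 ng/mL

k = ln 2 / 36.8 = 0.01884 h⁻¹
Fraction remaining after one interval: e^(−kτ) = e^(−0.01884 × 89.0) = 0.1871
R = 1 / (1 − 0.1871) = 1.230
Css,max = 36.1 × 1.230 = 44.41 ng/mL
Css,min = Css,max × e^(−kτ) = 44.41 × 0.1871 ≈ 8.31 ng/mL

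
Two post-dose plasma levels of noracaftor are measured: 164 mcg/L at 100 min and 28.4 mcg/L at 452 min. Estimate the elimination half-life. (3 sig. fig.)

139 minutes

k = ln(C₁/C₂) / (t₂ − t₁) = ln(164/28.4) / (452 − 100)
  = 1.753 / 352.0 = 0.004981 min⁻¹
t½ = ln 2 / k = ln 2 / 0.004981 ≈ 139 minutes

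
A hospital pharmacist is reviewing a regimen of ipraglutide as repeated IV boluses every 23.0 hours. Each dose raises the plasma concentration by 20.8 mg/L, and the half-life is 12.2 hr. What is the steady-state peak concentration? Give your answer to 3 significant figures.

k = ln 2 / 12.2 = 0.05682 hr⁻¹
Fraction remaining after one interval: e^(−kτ) = e^(−0.05682 × 23.0) = 0.2707
R = 1 / (1 − 0.2707) = 1.371
Css,max = 20.8 × 1.371 ≈ 28.5 mg/L

28.5 mg/L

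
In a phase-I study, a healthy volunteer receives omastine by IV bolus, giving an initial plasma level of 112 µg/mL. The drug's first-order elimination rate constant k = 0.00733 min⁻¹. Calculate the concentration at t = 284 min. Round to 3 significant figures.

14.0 µg/mL

C(t) = C₀ e^(−kt) = 112 × e^(−0.007330 × 284) = 112 × e^(−2.082) = 112 × 0.1247 ≈ 14.0 µg/mL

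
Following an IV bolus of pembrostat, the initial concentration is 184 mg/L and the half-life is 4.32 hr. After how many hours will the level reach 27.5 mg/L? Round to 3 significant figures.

k = ln 2 / 4.32 = 0.1605 hr⁻¹
C(t) = C₀ e^(−kt)  ⇒  t = ln(C₀/C) / k
t = ln(184/27.5) / 0.1605 = 1.901 / 0.1605 ≈ 11.8 hours

11.8 hours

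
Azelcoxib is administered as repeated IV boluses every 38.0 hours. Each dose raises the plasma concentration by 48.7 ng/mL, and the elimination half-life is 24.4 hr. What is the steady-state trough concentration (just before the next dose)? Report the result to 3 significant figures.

k = ln 2 / 24.4 = 0.02841 hr⁻¹
Fraction remaining after one interval: e^(−kτ) = e^(−0.02841 × 38.0) = 0.3398
R = 1 / (1 − 0.3398) = 1.515
Css,max = 48.7 × 1.515 = 73.76 ng/mL
Css,min = Css,max × e^(−kτ) = 73.76 × 0.3398 ≈ 25.1 ng/mL

25.1 ng/mL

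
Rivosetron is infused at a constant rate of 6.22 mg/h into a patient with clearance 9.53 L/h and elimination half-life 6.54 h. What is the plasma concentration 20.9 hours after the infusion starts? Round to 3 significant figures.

Css = rate / CL = 6.22 / 9.53 = 0.6527 µg/mL
k = ln 2 / 6.54 = 0.1060 h⁻¹
C(t) = Css (1 − e^(−kt)) = 0.6527 × (1 − e^(−2.215)) = 0.6527 × 0.8909 ≈ 0.581 µg/mL

0.581 µg/mL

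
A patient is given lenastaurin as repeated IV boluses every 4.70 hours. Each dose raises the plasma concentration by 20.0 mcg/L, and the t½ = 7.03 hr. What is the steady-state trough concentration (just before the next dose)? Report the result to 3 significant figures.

33.9 mcg/L

k = ln 2 / 7.03 = 0.09860 hr⁻¹
Fraction remaining after one interval: e^(−kτ) = e^(−0.09860 × 4.70) = 0.6291
R = 1 / (1 − 0.6291) = 2.696
Css,max = 20.0 × 2.696 = 53.93 mcg/L
Css,min = Css,max × e^(−kτ) = 53.93 × 0.6291 ≈ 33.9 mcg/L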